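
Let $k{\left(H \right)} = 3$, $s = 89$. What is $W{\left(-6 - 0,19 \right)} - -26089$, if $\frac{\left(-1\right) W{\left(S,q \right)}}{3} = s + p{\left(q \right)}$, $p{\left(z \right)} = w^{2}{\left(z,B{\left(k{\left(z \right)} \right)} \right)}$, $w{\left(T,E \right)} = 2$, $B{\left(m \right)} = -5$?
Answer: $25810$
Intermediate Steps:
$p{\left(z \right)} = 4$ ($p{\left(z \right)} = 2^{2} = 4$)
$W{\left(S,q \right)} = -279$ ($W{\left(S,q \right)} = - 3 \left(89 + 4\right) = \left(-3\right) 93 = -279$)
$W{\left(-6 - 0,19 \right)} - -26089 = -279 - -26089 = -279 + 26089 = 25810$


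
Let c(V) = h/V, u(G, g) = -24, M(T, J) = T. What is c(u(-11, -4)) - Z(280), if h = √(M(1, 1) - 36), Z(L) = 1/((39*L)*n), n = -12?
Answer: 1/131040 - I*√35/24 ≈ 7.6313e-6 - 0.2465*I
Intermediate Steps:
Z(L) = -1/(468*L) (Z(L) = 1/((39*L)*(-12)) = 1/(-468*L) = -1/(468*L))
h = I*√35 (h = √(1 - 36) = √(-35) = I*√35 ≈ 5.9161*I)
c(V) = I*√35/V (c(V) = (I*√35)/V = I*√35/V)
c(u(-11, -4)) - Z(280) = I*√35/(-24) - (-1)/(468*280) = I*√35*(-1/24) - (-1)/(468*280) = -I*√35/24 - 1*(-1/131040) = -I*√35/24 + 1/131040 = 1/131040 - I*√35/24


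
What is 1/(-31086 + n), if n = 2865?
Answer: -1/28221 ≈ -3.5435e-5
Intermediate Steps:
1/(-31086 + n) = 1/(-31086 + 2865) = 1/(-28221) = -1/28221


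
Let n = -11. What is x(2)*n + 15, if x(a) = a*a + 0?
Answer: -29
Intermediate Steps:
x(a) = a² (x(a) = a² + 0 = a²)
x(2)*n + 15 = 2²*(-11) + 15 = 4*(-11) + 15 = -44 + 15 = -29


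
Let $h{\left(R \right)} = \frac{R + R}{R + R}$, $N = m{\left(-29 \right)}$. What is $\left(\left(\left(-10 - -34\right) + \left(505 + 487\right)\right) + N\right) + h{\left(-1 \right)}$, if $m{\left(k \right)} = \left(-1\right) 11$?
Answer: $1006$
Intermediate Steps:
$m{\left(k \right)} = -11$
$N = -11$
$h{\left(R \right)} = 1$ ($h{\left(R \right)} = \frac{2 R}{2 R} = 2 R \frac{1}{2 R} = 1$)
$\left(\left(\left(-10 - -34\right) + \left(505 + 487\right)\right) + N\right) + h{\left(-1 \right)} = \left(\left(\left(-10 - -34\right) + \left(505 + 487\right)\right) - 11\right) + 1 = \left(\left(\left(-10 + 34\right) + 992\right) - 11\right) + 1 = \left(\left(24 + 992\right) - 11\right) + 1 = \left(1016 - 11\right) + 1 = 1005 + 1 = 1006$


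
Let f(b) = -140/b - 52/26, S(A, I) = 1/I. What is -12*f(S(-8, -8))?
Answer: -13416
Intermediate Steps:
f(b) = -2 - 140/b (f(b) = -140/b - 52*1/26 = -140/b - 2 = -2 - 140/b)
-12*f(S(-8, -8)) = -12*(-2 - 140/(1/(-8))) = -12*(-2 - 140/(-⅛)) = -12*(-2 - 140*(-8)) = -12*(-2 + 1120) = -12*1118 = -13416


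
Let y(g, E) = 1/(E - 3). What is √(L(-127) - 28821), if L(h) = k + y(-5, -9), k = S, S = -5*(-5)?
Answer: I*√1036659/6 ≈ 169.69*I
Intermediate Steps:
y(g, E) = 1/(-3 + E)
S = 25
k = 25
L(h) = 299/12 (L(h) = 25 + 1/(-3 - 9) = 25 + 1/(-12) = 25 - 1/12 = 299/12)
√(L(-127) - 28821) = √(299/12 - 28821) = √(-345553/12) = I*√1036659/6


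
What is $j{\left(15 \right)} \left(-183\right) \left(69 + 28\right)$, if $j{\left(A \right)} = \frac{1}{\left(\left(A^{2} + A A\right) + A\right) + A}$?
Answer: $- \frac{5917}{160} \approx -36.981$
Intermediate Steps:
$j{\left(A \right)} = \frac{1}{2 A + 2 A^{2}}$ ($j{\left(A \right)} = \frac{1}{\left(\left(A^{2} + A^{2}\right) + A\right) + A} = \frac{1}{\left(2 A^{2} + A\right) + A} = \frac{1}{\left(A + 2 A^{2}\right) + A} = \frac{1}{2 A + 2 A^{2}}$)
$j{\left(15 \right)} \left(-183\right) \left(69 + 28\right) = \frac{1}{2 \cdot 15 \left(1 + 15\right)} \left(-183\right) \left(69 + 28\right) = \frac{1}{2} \cdot \frac{1}{15} \cdot \frac{1}{16} \left(-183\right) 97 = \frac{1}{480} \left(-183\right) 97 = \left(- \frac{61}{160}\right) 97 = - \frac{5917}{160}$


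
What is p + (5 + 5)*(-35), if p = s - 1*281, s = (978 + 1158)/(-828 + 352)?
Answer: -75623/119 ≈ -635.49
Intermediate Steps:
s = -534/119 (s = 2136/(-476) = 2136*(-1/476) = -534/119 ≈ -4.4874)
p = -33973/119 (p = -534/119 - 1*281 = -534/119 - 281 = -33973/119 ≈ -285.49)
p + (5 + 5)*(-35) = -33973/119 + (5 + 5)*(-35) = -33973/119 + 10*(-35) = -33973/119 - 350 = -75623/119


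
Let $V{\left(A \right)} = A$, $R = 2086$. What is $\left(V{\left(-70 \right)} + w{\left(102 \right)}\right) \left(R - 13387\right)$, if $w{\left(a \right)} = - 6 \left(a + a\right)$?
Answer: $14623494$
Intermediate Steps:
$w{\left(a \right)} = - 12 a$ ($w{\left(a \right)} = - 6 \cdot 2 a = - 12 a$)
$\left(V{\left(-70 \right)} + w{\left(102 \right)}\right) \left(R - 13387\right) = \left(-70 - 1224\right) \left(2086 - 13387\right) = \left(-70 - 1224\right) \left(-11301\right) = \left(-1294\right) \left(-11301\right) = 14623494$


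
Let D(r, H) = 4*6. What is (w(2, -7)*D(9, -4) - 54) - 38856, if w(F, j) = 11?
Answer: -38646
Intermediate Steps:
D(r, H) = 24
(w(2, -7)*D(9, -4) - 54) - 38856 = (11*24 - 54) - 38856 = (264 - 54) - 38856 = 210 - 38856 = -38646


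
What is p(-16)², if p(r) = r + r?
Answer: 1024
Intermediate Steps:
p(r) = 2*r
p(-16)² = (2*(-16))² = (-32)² = 1024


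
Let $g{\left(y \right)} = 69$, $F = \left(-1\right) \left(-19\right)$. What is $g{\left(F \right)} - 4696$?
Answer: $-4627$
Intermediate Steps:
$F = 19$
$g{\left(F \right)} - 4696 = 69 - 4696 = -4627$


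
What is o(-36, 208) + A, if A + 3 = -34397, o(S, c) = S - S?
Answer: -34400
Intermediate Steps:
o(S, c) = 0
A = -34400 (A = -3 - 34397 = -34400)
o(-36, 208) + A = 0 - 34400 = -34400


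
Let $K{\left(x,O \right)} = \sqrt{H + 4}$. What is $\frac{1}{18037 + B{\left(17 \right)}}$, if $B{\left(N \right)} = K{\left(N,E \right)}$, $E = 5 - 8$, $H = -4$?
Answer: $\frac{1}{18037} \approx 5.5442 \cdot 10^{-5}$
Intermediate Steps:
$E = -3$
$K{\left(x,O \right)} = 0$ ($K{\left(x,O \right)} = \sqrt{-4 + 4} = \sqrt{0} = 0$)
$B{\left(N \right)} = 0$
$\frac{1}{18037 + B{\left(17 \right)}} = \frac{1}{18037 + 0} = \frac{1}{18037}$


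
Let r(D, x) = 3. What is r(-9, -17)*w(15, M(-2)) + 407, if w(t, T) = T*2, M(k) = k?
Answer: 395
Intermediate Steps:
w(t, T) = 2*T
r(-9, -17)*w(15, M(-2)) + 407 = 3*(2*(-2)) + 407 = 3*(-4) + 407 = -12 + 407 = 395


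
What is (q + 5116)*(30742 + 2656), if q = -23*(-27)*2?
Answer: 212344484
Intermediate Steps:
q = 1242 (q = 621*2 = 1242)
(q + 5116)*(30742 + 2656) = (1242 + 5116)*(30742 + 2656) = 6358*33398 = 212344484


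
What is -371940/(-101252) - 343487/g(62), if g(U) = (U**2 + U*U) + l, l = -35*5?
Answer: -7996090126/190176569 ≈ -42.046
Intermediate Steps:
l = -175
g(U) = -175 + 2*U**2 (g(U) = (U**2 + U*U) - 175 = (U**2 + U**2) - 175 = 2*U**2 - 175 = -175 + 2*U**2)
-371940/(-101252) - 343487/g(62) = -371940/(-101252) - 343487/(-175 + 2*62**2) = -371940*(-1/101252) - 343487/(-175 + 2*3844) = 92985/25313 - 343487/(-175 + 7688) = 92985/25313 - 343487/7513 = -7996090126/190176569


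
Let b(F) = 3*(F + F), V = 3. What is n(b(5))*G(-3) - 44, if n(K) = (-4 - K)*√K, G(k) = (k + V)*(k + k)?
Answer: -44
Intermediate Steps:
G(k) = 2*k*(3 + k) (G(k) = (k + 3)*(k + k) = (3 + k)*(2*k) = 2*k*(3 + k))
b(F) = 6*F (b(F) = 3*(2*F) = 6*F)
n(K) = √K*(-4 - K)
n(b(5))*G(-3) - 44 = (√(6*5)*(-4 - 6*5))*(2*(-3)*(3 - 3)) - 44 = (√30*(-4 - 1*30))*(2*(-3)*0) - 44 = (√30*(-4 - 30))*0 - 44 = (√30*(-34))*0 - 44 = -34*√30*0 - 44 = 0 - 44 = -44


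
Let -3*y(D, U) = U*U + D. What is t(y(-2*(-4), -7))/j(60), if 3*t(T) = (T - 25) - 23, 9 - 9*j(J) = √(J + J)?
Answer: 603/13 + 134*√30/13 ≈ 102.84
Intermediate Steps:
j(J) = 1 - √2*√J/9 (j(J) = 1 - √(J + J)/9 = 1 - √2*√J/9)
y(D, U) = -D/3 - U²/3 (y(D, U) = -(U*U + D)/3 = -(U² + D)/3 = -(D + U²)/3 = -D/3 - U²/3)
t(T) = -16 + T/3 (t(T) = ((T - 25) - 23)/3 = ((-25 + T) - 23)/3 = (-48 + T)/3 = -16 + T/3)
t(y(-2*(-4), -7))/j(60) = (-16 + (-(-2)*(-4)/3 - ⅓*(-7)²)/3)/(1 - √2*√60/9) = (-16 + (-⅓*8 - ⅓*49)/3)/(1 - √2*2*√15/9) = (-16 + (-8/3 - 49/3)/3)/(1 - 2*√30/9) = (-16 + (⅓)*(-19))/(1 - 2*√30/9) = (-16 - 19/3)/(1 - 2*√30/9) = -67/(3*(1 - 2*√30/9))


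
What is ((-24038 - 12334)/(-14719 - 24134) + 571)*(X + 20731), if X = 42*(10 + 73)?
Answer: 179378830465/12951 ≈ 1.3851e+7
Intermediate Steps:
X = 3486 (X = 42*83 = 3486)
((-24038 - 12334)/(-14719 - 24134) + 571)*(X + 20731) = ((-24038 - 12334)/(-14719 - 24134) + 571)*(3486 + 20731) = (-36372/(-38853) + 571)*24217 = (-36372*(-1/38853) + 571)*24217 = (12124/12951 + 571)*24217 = (7407145/12951)*24217 = 179378830465/12951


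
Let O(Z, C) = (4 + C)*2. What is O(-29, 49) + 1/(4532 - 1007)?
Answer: 373651/3525 ≈ 106.00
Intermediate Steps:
O(Z, C) = 8 + 2*C
O(-29, 49) + 1/(4532 - 1007) = (8 + 2*49) + 1/(4532 - 1007) = (8 + 98) + 1/3525 = 106 + 1/3525 = 373651/3525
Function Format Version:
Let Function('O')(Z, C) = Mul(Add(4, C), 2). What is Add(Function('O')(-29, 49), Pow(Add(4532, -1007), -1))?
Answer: Rational(373651, 3525) ≈ 106.00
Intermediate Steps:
Function('O')(Z, C) = Add(8, Mul(2, C))
Add(Function('O')(-29, 49), Pow(Add(4532, -1007), -1)) = Add(Add(8, Mul(2, 49)), Pow(Add(4532, -1007), -1)) = Add(Add(8, 98), Pow(3525, -1)) = Add(106, Rational(1, 3525)) = Rational(373651, 3525)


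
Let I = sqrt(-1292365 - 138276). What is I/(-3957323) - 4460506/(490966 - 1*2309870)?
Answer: 2230253/909452 - I*sqrt(1430641)/3957323 ≈ 2.4523 - 0.00030225*I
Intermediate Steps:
I = I*sqrt(1430641) (I = sqrt(-1430641) = I*sqrt(1430641) ≈ 1196.1*I)
I/(-3957323) - 4460506/(490966 - 1*2309870) = (I*sqrt(1430641))/(-3957323) - 4460506/(490966 - 1*2309870) = (I*sqrt(1430641))*(-1/3957323) - 4460506/(490966 - 2309870) = -I*sqrt(1430641)/3957323 - 4460506/(-1818904) = -I*sqrt(1430641)/3957323 - 4460506*(-1/1818904) = -I*sqrt(1430641)/3957323 + 2230253/909452 = 2230253/909452 - I*sqrt(1430641)/3957323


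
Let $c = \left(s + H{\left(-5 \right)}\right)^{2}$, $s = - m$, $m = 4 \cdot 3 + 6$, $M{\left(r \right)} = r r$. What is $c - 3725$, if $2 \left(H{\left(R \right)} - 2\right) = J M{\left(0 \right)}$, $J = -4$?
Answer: $-3469$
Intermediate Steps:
$M{\left(r \right)} = r^{2}$
$m = 18$ ($m = 12 + 6 = 18$)
$s = -18$ ($s = \left(-1\right) 18 = -18$)
$H{\left(R \right)} = 2$ ($H{\left(R \right)} = 2 + \frac{\left(-4\right) 0^{2}}{2} = 2 + \frac{\left(-4\right) 0}{2} = 2 + \frac{1}{2} \cdot 0 = 2 + 0 = 2$)
$c = 256$ ($c = \left(-18 + 2\right)^{2} = \left(-16\right)^{2} = 256$)
$c - 3725 = 256 - 3725 = -3469$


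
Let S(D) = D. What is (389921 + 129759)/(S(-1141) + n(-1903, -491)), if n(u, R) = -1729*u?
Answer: 37120/234939 ≈ 0.15800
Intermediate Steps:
(389921 + 129759)/(S(-1141) + n(-1903, -491)) = (389921 + 129759)/(-1141 - 1729*(-1903)) = 519680/(-1141 + 3290287) = 519680/3289146 = 519680*(1/3289146) = 37120/234939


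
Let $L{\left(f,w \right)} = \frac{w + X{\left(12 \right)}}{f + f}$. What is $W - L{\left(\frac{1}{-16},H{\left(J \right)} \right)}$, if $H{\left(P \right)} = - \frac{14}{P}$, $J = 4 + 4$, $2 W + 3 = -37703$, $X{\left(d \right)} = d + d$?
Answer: $-18675$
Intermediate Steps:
$X{\left(d \right)} = 2 d$
$W = -18853$ ($W = - \frac{3}{2} + \frac{1}{2} \left(-37703\right) = - \frac{3}{2} - \frac{37703}{2} = -18853$)
$J = 8$
$L{\left(f,w \right)} = \frac{24 + w}{2 f}$ ($L{\left(f,w \right)} = \frac{w + 2 \cdot 12}{f + f} = \frac{w + 24}{2 f} = \left(24 + w\right) \frac{1}{2 f} = \frac{24 + w}{2 f}$)
$W - L{\left(\frac{1}{-16},H{\left(J \right)} \right)} = -18853 - \frac{24 - \frac{14}{8}}{2 \frac{1}{-16}} = -18853 - \frac{24 - \frac{7}{4}}{2 \left(- \frac{1}{16}\right)} = -18853 - \frac{1}{2} \left(-16\right) \left(24 - \frac{7}{4}\right) = -18853 - \frac{1}{2} \left(-16\right) \frac{89}{4} = -18853 - -178 = -18853 + 178 = -18675$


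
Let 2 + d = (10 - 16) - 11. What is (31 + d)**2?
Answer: 144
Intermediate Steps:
d = -19 (d = -2 + ((10 - 16) - 11) = -2 + (-6 - 11) = -2 - 17 = -19)
(31 + d)**2 = (31 - 19)**2 = 12**2 = 144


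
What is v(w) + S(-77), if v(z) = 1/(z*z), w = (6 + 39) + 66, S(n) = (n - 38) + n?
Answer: -2365631/12321 ≈ -192.00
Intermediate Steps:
S(n) = -38 + 2*n (S(n) = (-38 + n) + n = -38 + 2*n)
w = 111 (w = 45 + 66 = 111)
v(z) = z⁻²
v(w) + S(-77) = 111⁻² + (-38 + 2*(-77)) = 1/12321 + (-38 - 154) = 1/12321 - 192 = -2365631/12321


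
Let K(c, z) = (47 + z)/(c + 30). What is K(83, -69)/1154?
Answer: -11/65201 ≈ -0.00016871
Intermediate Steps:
K(c, z) = (47 + z)/(30 + c)
K(83, -69)/1154 = ((47 - 69)/(30 + 83))/1154 = (-22/113)*(1/1154) = ((1/113)*(-22))*(1/1154) = -22/113*1/1154 = -11/65201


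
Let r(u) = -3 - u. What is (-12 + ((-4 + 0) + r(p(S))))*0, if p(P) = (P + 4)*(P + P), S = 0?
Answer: 0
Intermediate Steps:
p(P) = 2*P*(4 + P) (p(P) = (4 + P)*(2*P) = 2*P*(4 + P))
(-12 + ((-4 + 0) + r(p(S))))*0 = (-12 + ((-4 + 0) + (-3 - 2*0*(4 + 0))))*0 = (-12 + (-4 + (-3 - 2*0*4)))*0 = (-12 + (-4 + (-3 - 1*0)))*0 = (-12 + (-4 + (-3 + 0)))*0 = (-12 + (-4 - 3))*0 = (-12 - 7)*0 = -19*0 = 0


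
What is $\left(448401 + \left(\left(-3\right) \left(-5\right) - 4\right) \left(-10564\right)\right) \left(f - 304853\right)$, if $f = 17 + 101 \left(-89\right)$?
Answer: $-104251723525$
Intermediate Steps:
$f = -8972$ ($f = 17 - 8989 = -8972$)
$\left(448401 + \left(\left(-3\right) \left(-5\right) - 4\right) \left(-10564\right)\right) \left(f - 304853\right) = \left(448401 + \left(\left(-3\right) \left(-5\right) - 4\right) \left(-10564\right)\right) \left(-8972 - 304853\right) = \left(448401 + \left(15 - 4\right) \left(-10564\right)\right) \left(-313825\right) = \left(448401 + 11 \left(-10564\right)\right) \left(-313825\right) = \left(448401 - 116204\right) \left(-313825\right) = 332197 \left(-313825\right) = -104251723525$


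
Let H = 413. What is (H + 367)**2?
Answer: 608400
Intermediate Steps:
(H + 367)**2 = (413 + 367)**2 = 780**2 = 608400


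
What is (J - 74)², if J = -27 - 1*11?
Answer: 12544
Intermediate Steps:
J = -38 (J = -27 - 11 = -38)
(J - 74)² = (-38 - 74)² = (-112)² = 12544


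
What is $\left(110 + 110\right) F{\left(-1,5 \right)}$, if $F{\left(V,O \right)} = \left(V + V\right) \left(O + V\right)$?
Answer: $-1760$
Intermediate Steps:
$F{\left(V,O \right)} = 2 V \left(O + V\right)$
$\left(110 + 110\right) F{\left(-1,5 \right)} = \left(110 + 110\right) 2 \left(-1\right) \left(5 - 1\right) = 220 \cdot 2 \left(-1\right) 4 = 220 \left(-8\right) = -1760$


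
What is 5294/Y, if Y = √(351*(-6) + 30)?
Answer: -2647*I*√519/519 ≈ -116.19*I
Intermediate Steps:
Y = 2*I*√519 (Y = √(-2106 + 30) = √(-2076) = 2*I*√519 ≈ 45.563*I)
5294/Y = 5294/((2*I*√519)) = 5294*(-I*√519/1038) = -2647*I*√519/519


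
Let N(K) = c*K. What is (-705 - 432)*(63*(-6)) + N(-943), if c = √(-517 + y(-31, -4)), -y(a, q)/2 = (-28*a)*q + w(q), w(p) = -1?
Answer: 429786 - 943*√6429 ≈ 3.5418e+5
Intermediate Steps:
y(a, q) = 2 + 56*a*q (y(a, q) = -2*((-28*a)*q - 1) = -2*(-28*a*q - 1) = -2*(-1 - 28*a*q) = 2 + 56*a*q)
c = √6429 (c = √(-517 + (2 + 56*(-31)*(-4))) = √(-517 + (2 + 6944)) = √(-517 + 6946) = √6429 ≈ 80.181)
N(K) = K*√6429 (N(K) = √6429*K = K*√6429)
(-705 - 432)*(63*(-6)) + N(-943) = (-705 - 432)*(63*(-6)) - 943*√6429 = -1137*(-378) - 943*√6429 = 429786 - 943*√6429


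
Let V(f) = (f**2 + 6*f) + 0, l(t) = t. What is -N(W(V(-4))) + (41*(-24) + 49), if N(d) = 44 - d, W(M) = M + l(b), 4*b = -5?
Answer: -3953/4 ≈ -988.25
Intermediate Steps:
b = -5/4 (b = (1/4)*(-5) = -5/4 ≈ -1.2500)
V(f) = f**2 + 6*f
W(M) = -5/4 + M (W(M) = M - 5/4 = -5/4 + M)
-N(W(V(-4))) + (41*(-24) + 49) = -(44 - (-5/4 - 4*(6 - 4))) + (41*(-24) + 49) = -(44 - (-5/4 - 4*2)) + (-984 + 49) = -(44 - (-5/4 - 8)) - 935 = -(44 - 1*(-37/4)) - 935 = -(44 + 37/4) - 935 = -1*213/4 - 935 = -213/4 - 935 = -3953/4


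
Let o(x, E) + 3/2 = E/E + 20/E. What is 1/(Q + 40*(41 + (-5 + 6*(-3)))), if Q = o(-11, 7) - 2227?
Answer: -14/21065 ≈ -0.00066461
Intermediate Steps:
o(x, E) = -½ + 20/E (o(x, E) = -3/2 + (E/E + 20/E) = -3/2 + (1 + 20/E) = -½ + 20/E)
Q = -31145/14 (Q = (½)*(40 - 1*7)/7 - 2227 = (½)*(⅐)*(40 - 7) - 2227 = (½)*(⅐)*33 - 2227 = 33/14 - 2227 = -31145/14 ≈ -2224.6)
1/(Q + 40*(41 + (-5 + 6*(-3)))) = 1/(-31145/14 + 40*(41 + (-5 + 6*(-3)))) = 1/(-31145/14 + 40*(41 + (-5 - 18))) = 1/(-31145/14 + 40*(41 - 23)) = 1/(-31145/14 + 40*18) = 1/(-31145/14 + 720) = 1/(-21065/14) = -14/21065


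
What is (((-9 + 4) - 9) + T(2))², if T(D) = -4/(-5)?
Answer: 4356/25 ≈ 174.24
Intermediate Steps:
T(D) = ⅘ (T(D) = -4*(-⅕) = ⅘)
(((-9 + 4) - 9) + T(2))² = (((-9 + 4) - 9) + ⅘)² = ((-5 - 9) + ⅘)² = (-14 + ⅘)² = (-66/5)² = 4356/25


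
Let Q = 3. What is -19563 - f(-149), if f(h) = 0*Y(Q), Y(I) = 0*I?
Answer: -19563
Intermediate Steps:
Y(I) = 0
f(h) = 0 (f(h) = 0*0 = 0)
-19563 - f(-149) = -19563 - 1*0 = -19563 + 0 = -19563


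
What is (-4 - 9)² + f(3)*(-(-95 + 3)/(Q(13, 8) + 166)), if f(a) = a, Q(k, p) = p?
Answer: 4947/29 ≈ 170.59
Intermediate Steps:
(-4 - 9)² + f(3)*(-(-95 + 3)/(Q(13, 8) + 166)) = (-4 - 9)² + 3*(-(-95 + 3)/(8 + 166)) = (-13)² + 3*(-(-92)/174) = 169 + 3*(-(-92)/174) = 169 + 3*(-1*(-46/87)) = 169 + 3*(46/87) = 169 + 46/29 = 4947/29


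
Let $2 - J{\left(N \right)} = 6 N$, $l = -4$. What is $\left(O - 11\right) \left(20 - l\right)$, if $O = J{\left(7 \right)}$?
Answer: $-1224$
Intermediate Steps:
$J{\left(N \right)} = 2 - 6 N$
$O = -40$ ($O = 2 - 42 = -40$)
$\left(O - 11\right) \left(20 - l\right) = \left(-40 - 11\right) \left(20 - -4\right) = - 51 \left(20 + 4\right) = \left(-51\right) 24 = -1224$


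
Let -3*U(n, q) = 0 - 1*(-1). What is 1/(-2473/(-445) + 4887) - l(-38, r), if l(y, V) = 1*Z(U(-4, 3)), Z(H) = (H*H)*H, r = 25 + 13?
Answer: 2189203/58784076 ≈ 0.037241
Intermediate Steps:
U(n, q) = -⅓ (U(n, q) = -(0 - 1*(-1))/3 = -(0 + 1)/3 = -⅓*1 = -⅓)
r = 38
Z(H) = H³ (Z(H) = H²*H = H³)
l(y, V) = -1/27 (l(y, V) = 1*(-⅓)³ = 1*(-1/27) = -1/27)
1/(-2473/(-445) + 4887) - l(-38, r) = 1/(-2473/(-445) + 4887) - 1*(-1/27) = 1/(-2473*(-1/445) + 4887) + 1/27 = 1/(2473/445 + 4887) + 1/27 = 1/(2177188/445) + 1/27 = 445/2177188 + 1/27 = 2189203/58784076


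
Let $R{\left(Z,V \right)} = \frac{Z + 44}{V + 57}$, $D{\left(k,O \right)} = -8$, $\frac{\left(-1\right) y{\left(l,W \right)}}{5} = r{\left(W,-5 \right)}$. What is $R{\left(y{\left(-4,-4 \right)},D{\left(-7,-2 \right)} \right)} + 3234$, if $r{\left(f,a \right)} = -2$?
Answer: $\frac{158520}{49} \approx 3235.1$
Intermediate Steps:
$y{\left(l,W \right)} = 10$ ($y{\left(l,W \right)} = \left(-5\right) \left(-2\right) = 10$)
$R{\left(Z,V \right)} = \frac{44 + Z}{57 + V}$
$R{\left(y{\left(-4,-4 \right)},D{\left(-7,-2 \right)} \right)} + 3234 = \frac{44 + 10}{57 - 8} + 3234 = \frac{1}{49} \cdot 54 + 3234 = \frac{54}{49} + 3234 = \frac{158520}{49}$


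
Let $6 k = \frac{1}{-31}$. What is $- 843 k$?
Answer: $\frac{281}{62} \approx 4.5323$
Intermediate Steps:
$k = - \frac{1}{186}$ ($k = \frac{1}{6 \left(-31\right)} = \frac{1}{6} \left(- \frac{1}{31}\right) = - \frac{1}{186} \approx -0.0053763$)
$- 843 k = \left(-843\right) \left(- \frac{1}{186}\right) = \frac{281}{62}$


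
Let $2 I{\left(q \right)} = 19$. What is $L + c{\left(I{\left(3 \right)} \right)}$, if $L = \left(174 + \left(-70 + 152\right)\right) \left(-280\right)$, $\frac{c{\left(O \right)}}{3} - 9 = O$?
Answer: $- \frac{143249}{2} \approx -71625.0$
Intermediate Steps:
$I{\left(q \right)} = \frac{19}{2}$ ($I{\left(q \right)} = \frac{1}{2} \cdot 19 = \frac{19}{2}$)
$c{\left(O \right)} = 27 + 3 O$
$L = -71680$ ($L = \left(174 + 82\right) \left(-280\right) = 256 \left(-280\right) = -71680$)
$L + c{\left(I{\left(3 \right)} \right)} = -71680 + \left(27 + 3 \cdot \frac{19}{2}\right) = -71680 + \left(27 + \frac{57}{2}\right) = -71680 + \frac{111}{2} = - \frac{143249}{2}$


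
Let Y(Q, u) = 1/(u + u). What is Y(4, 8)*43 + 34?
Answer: 587/16 ≈ 36.688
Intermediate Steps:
Y(Q, u) = 1/(2*u)
Y(4, 8)*43 + 34 = ((½)/8)*43 + 34 = ((½)*(⅛))*43 + 34 = (1/16)*43 + 34 = 43/16 + 34 = 587/16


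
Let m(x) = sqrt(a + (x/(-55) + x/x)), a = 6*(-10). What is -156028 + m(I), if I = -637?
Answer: -156028 + 4*I*sqrt(8965)/55 ≈ -1.5603e+5 + 6.8861*I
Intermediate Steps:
a = -60
m(x) = sqrt(-59 - x/55) (m(x) = sqrt(-60 + (x/(-55) + x/x)) = sqrt(-60 + (x*(-1/55) + 1)) = sqrt(-60 + (-x/55 + 1)) = sqrt(-60 + (1 - x/55)) = sqrt(-59 - x/55))
-156028 + m(I) = -156028 + sqrt(-178475 - 55*(-637))/55 = -156028 + sqrt(-178475 + 35035)/55 = -156028 + sqrt(-143440)/55 = -156028 + (4*I*sqrt(8965))/55 = -156028 + 4*I*sqrt(8965)/55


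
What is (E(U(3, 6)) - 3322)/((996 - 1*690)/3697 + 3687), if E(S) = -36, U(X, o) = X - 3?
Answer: -12414526/13631145 ≈ -0.91075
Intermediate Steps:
U(X, o) = -3 + X
(E(U(3, 6)) - 3322)/((996 - 1*690)/3697 + 3687) = (-36 - 3322)/((996 - 1*690)/3697 + 3687) = -3358/((996 - 690)*(1/3697) + 3687) = -3358/(306*(1/3697) + 3687) = -3358/(306/3697 + 3687) = -3358/13631145/3697 = -3358*3697/13631145 = -12414526/13631145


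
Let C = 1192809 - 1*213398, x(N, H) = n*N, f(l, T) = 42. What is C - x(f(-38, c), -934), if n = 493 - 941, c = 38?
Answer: 998227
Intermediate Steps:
n = -448
x(N, H) = -448*N
C = 979411 (C = 1192809 - 213398 = 979411)
C - x(f(-38, c), -934) = 979411 - (-448)*42 = 979411 - 1*(-18816) = 979411 + 18816 = 998227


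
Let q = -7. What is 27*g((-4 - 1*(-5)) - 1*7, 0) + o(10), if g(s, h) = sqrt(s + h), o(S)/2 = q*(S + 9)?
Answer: -266 + 27*I*sqrt(6) ≈ -266.0 + 66.136*I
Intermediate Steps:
o(S) = -126 - 14*S (o(S) = 2*(-7*(S + 9)) = 2*(-7*(9 + S)) = 2*(-63 - 7*S) = -126 - 14*S)
g(s, h) = sqrt(h + s)
27*g((-4 - 1*(-5)) - 1*7, 0) + o(10) = 27*sqrt(0 + ((-4 - 1*(-5)) - 1*7)) + (-126 - 14*10) = 27*sqrt(0 + ((-4 + 5) - 7)) + (-126 - 140) = 27*sqrt(0 + (1 - 7)) - 266 = 27*sqrt(0 - 6) - 266 = 27*sqrt(-6) - 266 = 27*(I*sqrt(6)) - 266 = 27*I*sqrt(6) - 266 = -266 + 27*I*sqrt(6)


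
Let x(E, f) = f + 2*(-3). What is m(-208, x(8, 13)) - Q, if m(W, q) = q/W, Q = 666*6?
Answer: -831175/208 ≈ -3996.0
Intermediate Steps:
x(E, f) = -6 + f (x(E, f) = f - 6 = -6 + f)
Q = 3996
m(-208, x(8, 13)) - Q = (-6 + 13)/(-208) - 1*3996 = 7*(-1/208) - 3996 = -7/208 - 3996 = -831175/208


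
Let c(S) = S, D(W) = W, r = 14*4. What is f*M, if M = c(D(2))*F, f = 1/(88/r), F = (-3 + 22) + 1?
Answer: 280/11 ≈ 25.455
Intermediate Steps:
r = 56
F = 20 (F = 19 + 1 = 20)
f = 7/11 (f = 1/(88/56) = 1/(88*(1/56)) = 1/(11/7) = 7/11 ≈ 0.63636)
M = 40 (M = 2*20 = 40)
f*M = (7/11)*40 = 280/11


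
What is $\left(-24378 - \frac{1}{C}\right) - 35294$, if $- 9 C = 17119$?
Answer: $- \frac{1021524959}{17119} \approx -59672.0$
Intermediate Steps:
$C = - \frac{17119}{9}$ ($C = \left(- \frac{1}{9}\right) 17119 = - \frac{17119}{9} \approx -1902.1$)
$\left(-24378 - \frac{1}{C}\right) - 35294 = \left(-24378 - \frac{1}{- \frac{17119}{9}}\right) - 35294 = \left(-24378 - - \frac{9}{17119}\right) - 35294 = \left(-24378 + \frac{9}{17119}\right) - 35294 = - \frac{417326973}{17119} - 35294 = - \frac{1021524959}{17119}$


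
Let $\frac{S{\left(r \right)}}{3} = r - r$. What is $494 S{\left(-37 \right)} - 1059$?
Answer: $-1059$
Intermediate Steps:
$S{\left(r \right)} = 0$ ($S{\left(r \right)} = 3 \left(r - r\right) = 3 \cdot 0 = 0$)
$494 S{\left(-37 \right)} - 1059 = 494 \cdot 0 - 1059 = 0 - 1059 = -1059$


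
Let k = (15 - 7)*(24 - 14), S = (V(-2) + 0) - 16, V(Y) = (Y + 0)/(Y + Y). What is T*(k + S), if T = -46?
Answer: -2967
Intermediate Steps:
V(Y) = ½ (V(Y) = Y/((2*Y)) = Y*(1/(2*Y)) = ½)
S = -31/2 (S = (½ + 0) - 16 = ½ - 16 = -31/2 ≈ -15.500)
k = 80 (k = 8*10 = 80)
T*(k + S) = -46*(80 - 31/2) = -46*129/2 = -2967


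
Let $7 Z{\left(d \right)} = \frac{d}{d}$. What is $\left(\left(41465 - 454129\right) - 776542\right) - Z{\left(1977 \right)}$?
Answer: $- \frac{8324443}{7} \approx -1.1892 \cdot 10^{6}$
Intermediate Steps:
$Z{\left(d \right)} = \frac{1}{7}$ ($Z{\left(d \right)} = \frac{d \frac{1}{d}}{7} = \frac{1}{7} \cdot 1 = \frac{1}{7}$)
$\left(\left(41465 - 454129\right) - 776542\right) - Z{\left(1977 \right)} = \left(\left(41465 - 454129\right) - 776542\right) - \frac{1}{7} = \left(-412664 - 776542\right) - \frac{1}{7} = -1189206 - \frac{1}{7} = - \frac{8324443}{7}$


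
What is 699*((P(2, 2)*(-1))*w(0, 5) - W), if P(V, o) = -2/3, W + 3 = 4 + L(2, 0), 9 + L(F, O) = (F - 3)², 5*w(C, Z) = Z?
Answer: 5359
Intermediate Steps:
w(C, Z) = Z/5
L(F, O) = -9 + (-3 + F)² (L(F, O) = -9 + (F - 3)² = -9 + (-3 + F)²)
W = -7 (W = -3 + (4 + 2*(-6 + 2)) = -3 + (4 + 2*(-4)) = -3 + (4 - 8) = -3 - 4 = -7)
P(V, o) = -⅔ (P(V, o) = -2*⅓ = -⅔)
699*((P(2, 2)*(-1))*w(0, 5) - W) = 699*((-⅔*(-1))*((⅕)*5) - 1*(-7)) = 699*((⅔)*1 + 7) = 699*(⅔ + 7) = 699*(23/3) = 5359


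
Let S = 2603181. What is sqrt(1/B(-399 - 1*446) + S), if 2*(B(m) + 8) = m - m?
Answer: 83*sqrt(6046)/4 ≈ 1613.4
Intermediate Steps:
B(m) = -8 (B(m) = -8 + (m - m)/2 = -8 + (1/2)*0 = -8 + 0 = -8)
sqrt(1/B(-399 - 1*446) + S) = sqrt(1/(-8) + 2603181) = sqrt(-1/8 + 2603181) = sqrt(20825447/8) = 83*sqrt(6046)/4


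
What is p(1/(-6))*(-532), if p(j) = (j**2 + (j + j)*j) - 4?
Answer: 6251/3 ≈ 2083.7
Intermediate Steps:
p(j) = -4 + 3*j**2 (p(j) = (j**2 + (2*j)*j) - 4 = (j**2 + 2*j**2) - 4 = 3*j**2 - 4 = -4 + 3*j**2)
p(1/(-6))*(-532) = (-4 + 3*(1/(-6))**2)*(-532) = (-4 + 3*(-1/6)**2)*(-532) = (-4 + 3*(1/36))*(-532) = (-4 + 1/12)*(-532) = -47/12*(-532) = 6251/3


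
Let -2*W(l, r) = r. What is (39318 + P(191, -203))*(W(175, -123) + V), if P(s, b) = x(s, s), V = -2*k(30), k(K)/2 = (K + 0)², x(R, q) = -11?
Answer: -278175639/2 ≈ -1.3909e+8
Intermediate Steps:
W(l, r) = -r/2
k(K) = 2*K² (k(K) = 2*(K + 0)² = 2*K²)
V = -3600 (V = -4*30² = -4*900 = -2*1800 = -3600)
P(s, b) = -11
(39318 + P(191, -203))*(W(175, -123) + V) = (39318 - 11)*(-½*(-123) - 3600) = 39307*(123/2 - 3600) = 39307*(-7077/2) = -278175639/2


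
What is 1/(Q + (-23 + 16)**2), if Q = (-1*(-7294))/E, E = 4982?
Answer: 2491/125706 ≈ 0.019816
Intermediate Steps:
Q = 3647/2491 (Q = -1*(-7294)/4982 = 7294*(1/4982) = 3647/2491 ≈ 1.4641)
1/(Q + (-23 + 16)**2) = 1/(3647/2491 + (-23 + 16)**2) = 1/(3647/2491 + (-7)**2) = 1/(3647/2491 + 49) = 1/(125706/2491) = 2491/125706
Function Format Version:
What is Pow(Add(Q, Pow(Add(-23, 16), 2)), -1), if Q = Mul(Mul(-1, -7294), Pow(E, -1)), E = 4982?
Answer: Rational(2491, 125706) ≈ 0.019816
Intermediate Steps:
Q = Rational(3647, 2491) (Q = Mul(Mul(-1, -7294), Pow(4982, -1)) = Mul(7294, Rational(1, 4982)) = Rational(3647, 2491) ≈ 1.4641)
Pow(Add(Q, Pow(Add(-23, 16), 2)), -1) = Pow(Add(Rational(3647, 2491), Pow(Add(-23, 16), 2)), -1) = Pow(Add(Rational(3647, 2491), Pow(-7, 2)), -1) = Pow(Add(Rational(3647, 2491), 49), -1) = Pow(Rational(125706, 2491), -1) = Rational(2491, 125706)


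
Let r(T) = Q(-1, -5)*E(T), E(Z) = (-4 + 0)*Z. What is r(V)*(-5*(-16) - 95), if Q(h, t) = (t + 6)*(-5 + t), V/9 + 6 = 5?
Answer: 5400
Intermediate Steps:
V = -9 (V = -54 + 9*5 = -54 + 45 = -9)
Q(h, t) = (-5 + t)*(6 + t) (Q(h, t) = (6 + t)*(-5 + t) = (-5 + t)*(6 + t))
E(Z) = -4*Z
r(T) = 40*T (r(T) = (-30 - 5 + (-5)**2)*(-4*T) = (-30 - 5 + 25)*(-4*T) = -(-40)*T = 40*T)
r(V)*(-5*(-16) - 95) = (40*(-9))*(-5*(-16) - 95) = -360*(80 - 95) = -360*(-15) = 5400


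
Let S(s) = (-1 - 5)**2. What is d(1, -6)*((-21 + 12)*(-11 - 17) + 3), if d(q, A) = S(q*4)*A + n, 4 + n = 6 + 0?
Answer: -54570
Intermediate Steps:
S(s) = 36 (S(s) = (-6)**2 = 36)
n = 2 (n = -4 + (6 + 0) = -4 + 6 = 2)
d(q, A) = 2 + 36*A (d(q, A) = 36*A + 2 = 2 + 36*A)
d(1, -6)*((-21 + 12)*(-11 - 17) + 3) = (2 + 36*(-6))*((-21 + 12)*(-11 - 17) + 3) = (2 - 216)*(-9*(-28) + 3) = -214*(252 + 3) = -214*255 = -54570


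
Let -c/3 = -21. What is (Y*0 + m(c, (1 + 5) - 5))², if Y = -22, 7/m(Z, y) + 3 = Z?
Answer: 49/3600 ≈ 0.013611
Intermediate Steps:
c = 63 (c = -3*(-21) = 63)
m(Z, y) = 7/(-3 + Z)
(Y*0 + m(c, (1 + 5) - 5))² = (-22*0 + 7/(-3 + 63))² = (0 + 7/60)² = (7/60)² = 49/3600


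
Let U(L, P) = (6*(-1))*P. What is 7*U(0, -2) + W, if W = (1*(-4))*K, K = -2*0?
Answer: 84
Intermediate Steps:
K = 0
W = 0 (W = (1*(-4))*0 = -4*0 = 0)
U(L, P) = -6*P
7*U(0, -2) + W = 7*(-6*(-2)) + 0 = 7*12 + 0 = 84 + 0 = 84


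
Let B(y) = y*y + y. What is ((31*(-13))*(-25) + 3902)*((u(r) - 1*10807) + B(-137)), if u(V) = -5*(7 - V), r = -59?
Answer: 104757615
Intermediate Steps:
u(V) = -35 + 5*V
B(y) = y + y**2 (B(y) = y**2 + y = y + y**2)
((31*(-13))*(-25) + 3902)*((u(r) - 1*10807) + B(-137)) = ((31*(-13))*(-25) + 3902)*(((-35 + 5*(-59)) - 1*10807) - 137*(1 - 137)) = (-403*(-25) + 3902)*(((-35 - 295) - 10807) - 137*(-136)) = (10075 + 3902)*((-330 - 10807) + 18632) = 13977*(-11137 + 18632) = 13977*7495 = 104757615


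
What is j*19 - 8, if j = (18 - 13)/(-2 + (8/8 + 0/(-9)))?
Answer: -103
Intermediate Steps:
j = -5 (j = 5/(-2 + (8*(⅛) + 0*(-⅑))) = 5/(-2 + (1 + 0)) = 5/(-2 + 1) = 5/(-1) = 5*(-1) = -5)
j*19 - 8 = -5*19 - 8 = -95 - 8 = -103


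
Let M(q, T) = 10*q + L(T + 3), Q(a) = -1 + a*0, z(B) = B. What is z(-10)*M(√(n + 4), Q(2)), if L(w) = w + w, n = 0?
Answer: -240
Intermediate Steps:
Q(a) = -1 (Q(a) = -1 + 0 = -1)
L(w) = 2*w
M(q, T) = 6 + 2*T + 10*q (M(q, T) = 10*q + 2*(T + 3) = 10*q + 2*(3 + T) = 10*q + (6 + 2*T) = 6 + 2*T + 10*q)
z(-10)*M(√(n + 4), Q(2)) = -10*(6 + 2*(-1) + 10*√(0 + 4)) = -10*(6 - 2 + 10*√4) = -10*(6 - 2 + 10*2) = -10*(6 - 2 + 20) = -10*24 = -240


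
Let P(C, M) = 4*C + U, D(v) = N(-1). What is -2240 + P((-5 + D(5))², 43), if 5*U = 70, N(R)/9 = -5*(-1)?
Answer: 4174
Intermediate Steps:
N(R) = 45 (N(R) = 9*(-5*(-1)) = 9*5 = 45)
D(v) = 45
U = 14 (U = (⅕)*70 = 14)
P(C, M) = 14 + 4*C (P(C, M) = 4*C + 14 = 14 + 4*C)
-2240 + P((-5 + D(5))², 43) = -2240 + (14 + 4*(-5 + 45)²) = -2240 + (14 + 4*40²) = -2240 + (14 + 4*1600) = -2240 + (14 + 6400) = -2240 + 6414 = 4174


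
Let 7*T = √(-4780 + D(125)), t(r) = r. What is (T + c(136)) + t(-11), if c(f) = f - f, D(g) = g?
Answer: -11 + I*√95 ≈ -11.0 + 9.7468*I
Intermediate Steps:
c(f) = 0
T = I*√95 (T = √(-4780 + 125)/7 = √(-4655)/7 = (7*I*√95)/7 = I*√95 ≈ 9.7468*I)
(T + c(136)) + t(-11) = (I*√95 + 0) - 11 = I*√95 - 11 = -11 + I*√95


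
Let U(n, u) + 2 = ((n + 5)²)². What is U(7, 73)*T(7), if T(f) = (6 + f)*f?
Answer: 1886794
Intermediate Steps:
U(n, u) = -2 + (5 + n)⁴ (U(n, u) = -2 + ((n + 5)²)² = -2 + ((5 + n)²)² = -2 + (5 + n)⁴)
T(f) = f*(6 + f)
U(7, 73)*T(7) = (-2 + (5 + 7)⁴)*(7*(6 + 7)) = (-2 + 12⁴)*(7*13) = (-2 + 20736)*91 = 20734*91 = 1886794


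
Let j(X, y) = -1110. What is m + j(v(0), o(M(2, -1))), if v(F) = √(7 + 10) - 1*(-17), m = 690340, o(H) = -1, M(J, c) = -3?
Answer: 689230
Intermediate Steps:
v(F) = 17 + √17 (v(F) = √17 + 17 = 17 + √17)
m + j(v(0), o(M(2, -1))) = 690340 - 1110 = 689230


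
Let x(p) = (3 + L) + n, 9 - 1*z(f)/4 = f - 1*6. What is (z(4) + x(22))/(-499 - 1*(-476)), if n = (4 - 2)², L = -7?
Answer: -44/23 ≈ -1.9130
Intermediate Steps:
z(f) = 60 - 4*f (z(f) = 36 - 4*(f - 1*6) = 36 - 4*(f - 6) = 36 - 4*(-6 + f) = 36 + (24 - 4*f) = 60 - 4*f)
n = 4 (n = 2² = 4)
x(p) = 0 (x(p) = (3 - 7) + 4 = -4 + 4 = 0)
(z(4) + x(22))/(-499 - 1*(-476)) = ((60 - 4*4) + 0)/(-499 - 1*(-476)) = ((60 - 16) + 0)/(-499 + 476) = (44 + 0)/(-23) = 44*(-1/23) = -44/23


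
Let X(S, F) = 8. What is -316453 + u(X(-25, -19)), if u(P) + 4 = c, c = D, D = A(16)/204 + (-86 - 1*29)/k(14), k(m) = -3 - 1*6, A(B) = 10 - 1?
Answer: -193663837/612 ≈ -3.1644e+5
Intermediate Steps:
A(B) = 9
k(m) = -9 (k(m) = -3 - 6 = -9)
D = 7847/612 (D = 9/204 + (-86 - 1*29)/(-9) = 9*(1/204) + (-86 - 29)*(-⅑) = 3/68 - 115*(-⅑) = 3/68 + 115/9 = 7847/612 ≈ 12.822)
c = 7847/612 ≈ 12.822
u(P) = 5399/612 (u(P) = -4 + 7847/612 = 5399/612)
-316453 + u(X(-25, -19)) = -316453 + 5399/612 = -193663837/612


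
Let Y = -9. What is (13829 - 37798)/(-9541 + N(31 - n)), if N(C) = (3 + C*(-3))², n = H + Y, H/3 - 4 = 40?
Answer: -23969/68300 ≈ -0.35094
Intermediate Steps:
H = 132 (H = 12 + 3*40 = 12 + 120 = 132)
n = 123 (n = 132 - 9 = 123)
N(C) = (3 - 3*C)²
(13829 - 37798)/(-9541 + N(31 - n)) = (13829 - 37798)/(-9541 + 9*(-1 + (31 - 1*123))²) = -23969/(-9541 + 9*(-1 + (31 - 123))²) = -23969/(-9541 + 9*(-1 - 92)²) = -23969/(-9541 + 9*(-93)²) = -23969/(-9541 + 9*8649) = -23969/(-9541 + 77841) = -23969/68300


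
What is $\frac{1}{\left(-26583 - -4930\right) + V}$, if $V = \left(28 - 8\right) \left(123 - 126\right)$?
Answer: $- \frac{1}{21713} \approx -4.6055 \cdot 10^{-5}$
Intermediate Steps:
$V = -60$ ($V = 20 \left(-3\right) = -60$)
$\frac{1}{\left(-26583 - -4930\right) + V} = \frac{1}{\left(-26583 - -4930\right) - 60} = \frac{1}{\left(-26583 + 4930\right) - 60} = \frac{1}{-21653 - 60} = \frac{1}{-21713} = - \frac{1}{21713}$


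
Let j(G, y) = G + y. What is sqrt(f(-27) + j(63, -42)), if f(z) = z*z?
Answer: 5*sqrt(30) ≈ 27.386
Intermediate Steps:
f(z) = z**2
sqrt(f(-27) + j(63, -42)) = sqrt((-27)**2 + (63 - 42)) = sqrt(729 + 21) = sqrt(750) = 5*sqrt(30)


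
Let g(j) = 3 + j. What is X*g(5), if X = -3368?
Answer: -26944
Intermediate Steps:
X*g(5) = -3368*(3 + 5) = -3368*8 = -26944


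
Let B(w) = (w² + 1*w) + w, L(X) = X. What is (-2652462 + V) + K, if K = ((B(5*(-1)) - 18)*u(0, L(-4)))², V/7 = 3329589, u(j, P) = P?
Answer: 20654805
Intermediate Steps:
V = 23307123 (V = 7*3329589 = 23307123)
B(w) = w² + 2*w (B(w) = (w² + w) + w = (w + w²) + w = w² + 2*w)
K = 144 (K = (((5*(-1))*(2 + 5*(-1)) - 18)*(-4))² = ((-5*(2 - 5) - 18)*(-4))² = ((-5*(-3) - 18)*(-4))² = ((15 - 18)*(-4))² = (-3*(-4))² = 12² = 144)
(-2652462 + V) + K = (-2652462 + 23307123) + 144 = 20654661 + 144 = 20654805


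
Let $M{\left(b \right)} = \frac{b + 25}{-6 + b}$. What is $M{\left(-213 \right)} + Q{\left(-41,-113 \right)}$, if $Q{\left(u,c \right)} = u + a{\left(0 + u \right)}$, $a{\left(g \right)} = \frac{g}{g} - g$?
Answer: $\frac{407}{219} \approx 1.8584$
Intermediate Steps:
$a{\left(g \right)} = 1 - g$
$M{\left(b \right)} = \frac{25 + b}{-6 + b}$
$Q{\left(u,c \right)} = 1$ ($Q{\left(u,c \right)} = u - \left(-1 + u\right) = 1$)
$M{\left(-213 \right)} + Q{\left(-41,-113 \right)} = \frac{25 - 213}{-6 - 213} + 1 = \frac{1}{-219} \left(-188\right) + 1 = \left(- \frac{1}{219}\right) \left(-188\right) + 1 = \frac{188}{219} + 1 = \frac{407}{219}$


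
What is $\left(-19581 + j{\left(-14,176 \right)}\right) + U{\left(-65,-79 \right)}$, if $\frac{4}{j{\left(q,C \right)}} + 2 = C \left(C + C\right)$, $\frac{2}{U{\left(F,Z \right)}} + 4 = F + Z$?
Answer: $- \frac{44882619977}{2292150} \approx -19581.0$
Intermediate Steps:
$U{\left(F,Z \right)} = \frac{2}{-4 + F + Z}$ ($U{\left(F,Z \right)} = \frac{2}{-4 + \left(F + Z\right)} = \frac{2}{-4 + F + Z}$)
$j{\left(q,C \right)} = \frac{4}{-2 + 2 C^{2}}$ ($j{\left(q,C \right)} = \frac{4}{-2 + C \left(C + C\right)} = \frac{4}{-2 + C 2 C} = \frac{4}{-2 + 2 C^{2}}$)
$\left(-19581 + j{\left(-14,176 \right)}\right) + U{\left(-65,-79 \right)} = \left(-19581 + \frac{2}{-1 + 176^{2}}\right) + \frac{2}{-4 - 65 - 79} = \left(-19581 + \frac{2}{-1 + 30976}\right) + \frac{2}{-148} = \left(-19581 + \frac{2}{30975}\right) + 2 \left(- \frac{1}{148}\right) = \left(-19581 + 2 \cdot \frac{1}{30975}\right) - \frac{1}{74} = \left(-19581 + \frac{2}{30975}\right) - \frac{1}{74} = - \frac{606521473}{30975} - \frac{1}{74} = - \frac{44882619977}{2292150}$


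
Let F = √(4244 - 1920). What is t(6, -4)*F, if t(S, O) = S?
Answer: 12*√581 ≈ 289.25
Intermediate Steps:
F = 2*√581 (F = √2324 = 2*√581 ≈ 48.208)
t(6, -4)*F = 6*(2*√581) = 12*√581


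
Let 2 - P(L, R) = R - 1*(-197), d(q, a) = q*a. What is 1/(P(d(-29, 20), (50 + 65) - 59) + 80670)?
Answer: 1/80419 ≈ 1.2435e-5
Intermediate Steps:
d(q, a) = a*q
P(L, R) = -195 - R (P(L, R) = 2 - (R - 1*(-197)) = 2 - (R + 197) = 2 - (197 + R) = 2 + (-197 - R) = -195 - R)
1/(P(d(-29, 20), (50 + 65) - 59) + 80670) = 1/((-195 - ((50 + 65) - 59)) + 80670) = 1/((-195 - (115 - 59)) + 80670) = 1/((-195 - 1*56) + 80670) = 1/((-195 - 56) + 80670) = 1/(-251 + 80670) = 1/80419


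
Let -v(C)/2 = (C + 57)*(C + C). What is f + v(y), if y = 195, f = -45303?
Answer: -241863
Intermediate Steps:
v(C) = -4*C*(57 + C) (v(C) = -2*(C + 57)*(C + C) = -2*(57 + C)*2*C = -4*C*(57 + C))
f + v(y) = -45303 - 4*195*(57 + 195) = -45303 - 4*195*252 = -45303 - 196560 = -241863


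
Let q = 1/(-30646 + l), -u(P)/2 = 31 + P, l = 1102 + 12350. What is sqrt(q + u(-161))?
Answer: sqrt(76864728166)/17194 ≈ 16.125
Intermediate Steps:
l = 13452
u(P) = -62 - 2*P (u(P) = -2*(31 + P) = -62 - 2*P)
q = -1/17194 (q = 1/(-30646 + 13452) = 1/(-17194) = -1/17194 ≈ -5.8160e-5)
sqrt(q + u(-161)) = sqrt(-1/17194 + (-62 - 2*(-161))) = sqrt(-1/17194 + (-62 + 322)) = sqrt(-1/17194 + 260) = sqrt(4470439/17194) = sqrt(76864728166)/17194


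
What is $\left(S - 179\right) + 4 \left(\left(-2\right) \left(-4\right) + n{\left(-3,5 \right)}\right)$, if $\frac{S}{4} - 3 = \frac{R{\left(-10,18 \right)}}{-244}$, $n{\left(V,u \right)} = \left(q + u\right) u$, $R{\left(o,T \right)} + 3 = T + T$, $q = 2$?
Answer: $\frac{272}{61} \approx 4.459$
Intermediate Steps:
$R{\left(o,T \right)} = -3 + 2 T$ ($R{\left(o,T \right)} = -3 + \left(T + T\right) = -3 + 2 T$)
$n{\left(V,u \right)} = u \left(2 + u\right)$ ($n{\left(V,u \right)} = \left(2 + u\right) u = u \left(2 + u\right)$)
$S = \frac{699}{61}$ ($S = 12 + 4 \frac{-3 + 2 \cdot 18}{-244} = 12 + 4 \left(-3 + 36\right) \left(- \frac{1}{244}\right) = 12 + 4 \cdot 33 \left(- \frac{1}{244}\right) = 12 + 4 \left(- \frac{33}{244}\right) = 12 - \frac{33}{61} = \frac{699}{61} \approx 11.459$)
$\left(S - 179\right) + 4 \left(\left(-2\right) \left(-4\right) + n{\left(-3,5 \right)}\right) = \left(\frac{699}{61} - 179\right) + 4 \left(\left(-2\right) \left(-4\right) + 5 \left(2 + 5\right)\right) = - \frac{10220}{61} + 4 \left(8 + 5 \cdot 7\right) = - \frac{10220}{61} + 4 \left(8 + 35\right) = - \frac{10220}{61} + 4 \cdot 43 = - \frac{10220}{61} + 172 = \frac{272}{61}$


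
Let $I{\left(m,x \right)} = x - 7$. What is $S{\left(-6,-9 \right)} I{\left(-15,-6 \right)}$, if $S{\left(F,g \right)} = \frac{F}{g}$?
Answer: $- \frac{26}{3} \approx -8.6667$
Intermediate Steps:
$I{\left(m,x \right)} = -7 + x$
$S{\left(-6,-9 \right)} I{\left(-15,-6 \right)} = - \frac{6}{-9} \left(-7 - 6\right) = \left(-6\right) \left(- \frac{1}{9}\right) \left(-13\right) = \frac{2}{3} \left(-13\right) = - \frac{26}{3}$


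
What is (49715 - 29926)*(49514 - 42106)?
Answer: 146596912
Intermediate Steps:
(49715 - 29926)*(49514 - 42106) = 19789*7408 = 146596912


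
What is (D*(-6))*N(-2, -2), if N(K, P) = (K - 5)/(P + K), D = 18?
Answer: -189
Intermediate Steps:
N(K, P) = (-5 + K)/(K + P)
(D*(-6))*N(-2, -2) = (18*(-6))*((-5 - 2)/(-2 - 2)) = -108*(-7)/(-4) = -(-27)*(-7) = -108*7/4 = -189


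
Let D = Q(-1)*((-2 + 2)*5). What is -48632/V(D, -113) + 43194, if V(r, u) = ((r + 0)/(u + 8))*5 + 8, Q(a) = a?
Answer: 37115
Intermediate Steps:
D = 0 (D = -(-2 + 2)*5 = -0*5 = -1*0 = 0)
V(r, u) = 8 + 5*r/(8 + u) (V(r, u) = (r/(8 + u))*5 + 8 = 5*r/(8 + u) + 8 = 8 + 5*r/(8 + u))
-48632/V(D, -113) + 43194 = -48632*(8 - 113)/(64 + 5*0 + 8*(-113)) + 43194 = -48632*(-105/(64 + 0 - 904)) + 43194 = -48632/((-1/105*(-840))) + 43194 = -48632/8 + 43194 = -48632*⅛ + 43194 = -6079 + 43194 = 37115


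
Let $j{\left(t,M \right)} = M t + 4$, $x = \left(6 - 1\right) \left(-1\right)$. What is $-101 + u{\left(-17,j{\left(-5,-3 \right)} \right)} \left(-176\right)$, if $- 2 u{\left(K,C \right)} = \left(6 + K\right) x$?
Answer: $4739$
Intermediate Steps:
$x = -5$ ($x = 5 \left(-1\right) = -5$)
$j{\left(t,M \right)} = 4 + M t$
$u{\left(K,C \right)} = 15 + \frac{5 K}{2}$ ($u{\left(K,C \right)} = - \frac{\left(6 + K\right) \left(-5\right)}{2} = - \frac{-30 - 5 K}{2} = 15 + \frac{5 K}{2}$)
$-101 + u{\left(-17,j{\left(-5,-3 \right)} \right)} \left(-176\right) = -101 + \left(15 + \frac{5}{2} \left(-17\right)\right) \left(-176\right) = -101 + \left(15 - \frac{85}{2}\right) \left(-176\right) = -101 - -4840 = -101 + 4840 = 4739$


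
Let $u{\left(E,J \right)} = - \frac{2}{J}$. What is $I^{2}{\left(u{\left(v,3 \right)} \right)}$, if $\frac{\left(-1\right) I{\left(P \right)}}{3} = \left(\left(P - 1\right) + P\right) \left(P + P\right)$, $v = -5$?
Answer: $\frac{784}{9} \approx 87.111$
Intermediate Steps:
$I{\left(P \right)} = - 6 P \left(-1 + 2 P\right)$ ($I{\left(P \right)} = - 3 \left(\left(P - 1\right) + P\right) \left(P + P\right) = - 3 \left(\left(-1 + P\right) + P\right) 2 P = - 3 \left(-1 + 2 P\right) 2 P = - 3 \cdot 2 P \left(-1 + 2 P\right) = - 6 P \left(-1 + 2 P\right)$)
$I^{2}{\left(u{\left(v,3 \right)} \right)} = \left(6 \left(- \frac{2}{3}\right) \left(1 - 2 \left(- \frac{2}{3}\right)\right)\right)^{2} = \left(6 \left(\left(-2\right) \frac{1}{3}\right) \left(1 - 2 \left(\left(-2\right) \frac{1}{3}\right)\right)\right)^{2} = \left(6 \left(- \frac{2}{3}\right) \left(1 - - \frac{4}{3}\right)\right)^{2} = \left(6 \left(- \frac{2}{3}\right) \left(1 + \frac{4}{3}\right)\right)^{2} = \left(6 \left(- \frac{2}{3}\right) \frac{7}{3}\right)^{2} = \left(- \frac{28}{3}\right)^{2} = \frac{784}{9}$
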